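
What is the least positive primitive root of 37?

2

φ(37) = 37 − 1 = 36 = 2^2 · 3^2.
g is a primitive root iff g^(36/q) ≢ 1 (mod 37) for each prime q ∈ {2, 3}.
g = 2: 2^18 ≡ 36; 2^12 ≡ 26 — none is 1, so 2 is a primitive root.
Hence the least primitive root of 37 is 2.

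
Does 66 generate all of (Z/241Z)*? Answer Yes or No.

Yes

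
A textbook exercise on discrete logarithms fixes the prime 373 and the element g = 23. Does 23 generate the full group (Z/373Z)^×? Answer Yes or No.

φ(373) = 373 − 1 = 372 = 2^2 · 3 · 31.
Test 23^(372/q) mod 373 for each prime factor q of 372:
23^186 ≡ 372 (mod 373)  [q = 2: ≢ 1 ✓]
23^124 ≡ 1 (mod 373)  [q = 3: ≡ 1 ✗]
23^12 ≡ 111 (mod 373)  [q = 31: ≢ 1 ✓]
23^124 ≡ 1 shows ord(23) | 124, strictly less than φ(373); not a primitive root.

No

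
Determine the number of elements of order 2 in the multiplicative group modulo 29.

1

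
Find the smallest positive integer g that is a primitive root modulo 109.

6

φ(109) = 109 − 1 = 108 = 2^2 · 3^3.
g is a primitive root iff g^(108/q) ≢ 1 (mod 109) for each prime q ∈ {2, 3}.
g = 2: 2^54 ≡ 108; 2^36 ≡ 1 — hits 1, so not a primitive root.
g = 3: 3^54 ≡ 1 — hits 1, so not a primitive root.
g = 4: 4^54 ≡ 1 — hits 1, so not a primitive root.
g = 5: 5^54 ≡ 1 — hits 1, so not a primitive root.
g = 6: 6^54 ≡ 108; 6^36 ≡ 63 — none is 1, so 6 is a primitive root.
Hence the least primitive root of 109 is 6.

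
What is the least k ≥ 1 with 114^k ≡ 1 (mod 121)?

55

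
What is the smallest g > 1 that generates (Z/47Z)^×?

5

φ(47) = 47 − 1 = 46 = 2 · 23.
Test candidates g = 2, 3, … against the prime factors q ∈ {2, 23} of φ(47): g is a generator iff g^(46/q) ≢ 1 for every such q.
g = 2: 2^23 ≡ 1 — hits 1, so not a primitive root.
g = 3: 3^23 ≡ 1 — hits 1, so not a primitive root.
g = 4: 4^23 ≡ 1 — hits 1, so not a primitive root.
g = 5: 5^23 ≡ 46; 5^2 ≡ 25 — none is 1, so 5 is a primitive root.
The smallest primitive root modulo 47 is 5.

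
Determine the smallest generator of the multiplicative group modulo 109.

φ(109) = 109 − 1 = 108 = 2^2 · 3^3.
g is a primitive root iff g^(108/q) ≢ 1 (mod 109) for each prime q ∈ {2, 3}.
g = 2: 2^54 ≡ 108; 2^36 ≡ 1 — hits 1, so not a primitive root.
g = 3: 3^54 ≡ 1 — hits 1, so not a primitive root.
g = 4: 4^54 ≡ 1 — hits 1, so not a primitive root.
g = 5: 5^54 ≡ 1 — hits 1, so not a primitive root.
g = 6: 6^54 ≡ 108; 6^36 ≡ 63 — none is 1, so 6 is a primitive root.
The smallest primitive root modulo 109 is 6.

6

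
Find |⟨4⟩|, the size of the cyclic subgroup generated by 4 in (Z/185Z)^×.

18

By Lagrange's theorem, ord_185(4) divides φ(185) = φ(5·37) = (5−1)·(37−1) = 4·36 = 144 = 2^4 · 3^2.
Divisors of 144: 1, 2, 3, 4, 6, 8, 9, 12, 16, 18, 24, 36, 48, 72, 144.
Check 4^d mod 185 for each divisor in increasing order:
4^1 ≡ 4 (mod 185)
4^2 ≡ 16 (mod 185)
4^3 ≡ 64 (mod 185)
4^4 ≡ 71 (mod 185)
4^6 ≡ 26 (mod 185)
4^8 ≡ 46 (mod 185)
4^9 ≡ 184 (mod 185)
4^12 ≡ 121 (mod 185)
4^16 ≡ 81 (mod 185)
4^18 ≡ 1 (mod 185) ✓
Hence ord(4) = 18.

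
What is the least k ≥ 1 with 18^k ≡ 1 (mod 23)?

11

ord(18) | φ(23) = 23 − 1 = 22 = 2 · 11.
Divisors of 22: 1, 2, 11, 22.
Test each divisor d:
18^1 ≡ 18 (mod 23)
18^2 ≡ 2 (mod 23)
18^11 ≡ 1 (mod 23) ✓
So ord_23(18) = 11.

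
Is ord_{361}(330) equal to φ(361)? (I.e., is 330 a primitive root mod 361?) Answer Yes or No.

φ(361) = φ(19^2) = 19·(19−1) = 342 = 2 · 3^2 · 19.
Test 330^(342/q) mod 361 for each prime factor q of 342:
330^171 ≡ 1 (mod 361)  [q = 2: ≡ 1 ✗]
330^114 ≡ 1 (mod 361)  [q = 3: ≡ 1 ✗]
330^18 ≡ 305 (mod 361)  [q = 19: ≢ 1 ✓]
The check at q = 2 fails, so 330 generates a proper subgroup.

No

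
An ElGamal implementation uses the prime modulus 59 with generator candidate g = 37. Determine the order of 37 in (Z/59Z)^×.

58

By Lagrange's theorem, ord_59(37) divides φ(59) = 59 − 1 = 58 = 2 · 29.
Divisors of 58: 1, 2, 29, 58.
Compute 37^d (mod 59) for the divisors d until we hit 1:
37^1 ≡ 37
37^2 ≡ 12
37^29 ≡ 58
37^58 ≡ 1
So ord_59(37) = 58.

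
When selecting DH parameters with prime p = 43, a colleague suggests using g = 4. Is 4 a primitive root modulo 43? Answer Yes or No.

No

φ(43) = 43 − 1 = 42 = 2 · 3 · 7.
Test 4^(42/q) mod 43 for each prime factor q of 42:
4^21 ≡ 1 (mod 43)  [q = 2: ≡ 1 ✗]
4^14 ≡ 1 (mod 43)  [q = 3: ≡ 1 ✗]
4^6 ≡ 11 (mod 43)  [q = 7: ≢ 1 ✓]
Since 4^21 ≡ 1, the order of 4 divides 21 < 42, so 4 is not a primitive root.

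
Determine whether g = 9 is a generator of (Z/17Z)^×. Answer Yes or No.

No

φ(17) = 17 − 1 = 16 = 2^4.
It suffices to check that the order of 9 is not a proper divisor of 16: compute 9^(16/q) for q ∈ {2}.
9^8 ≡ 1 (mod 17)  [q = 2: ≡ 1 ✗]
The check at q = 2 fails, so 9 generates a proper subgroup.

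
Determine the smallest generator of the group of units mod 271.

φ(271) = 271 − 1 = 270 = 2 · 3^3 · 5.
g is a primitive root iff g^(270/q) ≢ 1 (mod 271) for each prime q ∈ {2, 3, 5}.
g = 2: 2^135 ≡ 1 — hits 1, so not a primitive root.
g = 3: 3^135 ≡ 270; 3^90 ≡ 1 — hits 1, so not a primitive root.
g = 4: 4^135 ≡ 1 — hits 1, so not a primitive root.
g = 5: 5^135 ≡ 1 — hits 1, so not a primitive root.
g = 6: 6^135 ≡ 270; 6^90 ≡ 242; 6^54 ≡ 10 — none is 1, so 6 is a primitive root.
Hence the least primitive root of 271 is 6.

6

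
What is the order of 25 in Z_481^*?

18

Since 25 ∈ (Z/481Z)^×, its order divides φ(481) = φ(13·37) = (13−1)·(37−1) = 12·36 = 432 = 2^4 · 3^3.
Divisors of 432: 1, 2, 3, 4, 6, 8, 9, 12, 16, 18, 24, 27, 36, 48, 54, 72, 108, 144, 216, 432.
Compute 25^d (mod 481) for the divisors d until we hit 1:
25^1 ≡ 25 (mod 481)
25^2 ≡ 144 (mod 481)
25^3 ≡ 233 (mod 481)
25^4 ≡ 53 (mod 481)
25^6 ≡ 417 (mod 481)
25^8 ≡ 404 (mod 481)
25^9 ≡ 480 (mod 481)
25^12 ≡ 248 (mod 481)
25^16 ≡ 157 (mod 481)
25^18 ≡ 1 (mod 481) ✓
The smallest such exponent is 18, so the order of 25 is 18.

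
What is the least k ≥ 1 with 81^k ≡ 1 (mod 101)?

ord(81) | φ(101) = 101 − 1 = 100 = 2^2 · 5^2.
Divisors of 100: 1, 2, 4, 5, 10, 20, 25, 50, 100.
Compute 81^d (mod 101) for the divisors d until we hit 1:
81^1 ≡ 81 (mod 101)
81^2 ≡ 97 (mod 101)
81^4 ≡ 16 (mod 101)
81^5 ≡ 84 (mod 101)
81^10 ≡ 87 (mod 101)
81^20 ≡ 95 (mod 101)
81^25 ≡ 1 (mod 101) ✓
So ord_101(81) = 25.

25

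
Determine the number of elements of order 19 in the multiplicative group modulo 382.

φ(382) = φ(2)·φ(191) = 1·190 = 190 = 2 · 5 · 19.
Since (Z/382Z)^× is cyclic of order 190, the number of elements of order d is φ(d) when d | 190 and 0 otherwise.
19 | 190, and φ(19) = 19 − 1 = 18.

18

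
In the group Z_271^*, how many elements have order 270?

72

φ(271) = 271 − 1 = 270 = 2 · 3^3 · 5.
In a cyclic group of order 270, there are φ(d) elements of order d for each divisor d of 270, and zero for non-divisors.
270 = 2 · 3^3 · 5 divides 270, and φ(270) = 72.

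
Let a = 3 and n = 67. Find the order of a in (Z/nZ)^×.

By Lagrange's theorem, ord_67(3) divides φ(67) = 67 − 1 = 66 = 2 · 3 · 11.
Divisors of 66: 1, 2, 3, 6, 11, 22, 33, 66.
Compute 3^d (mod 67) for the divisors d until we hit 1:
3^1 ≡ 3 (mod 67)
3^2 ≡ 9 (mod 67)
3^3 ≡ 27 (mod 67)
3^6 ≡ 59 (mod 67)
3^11 ≡ 66 (mod 67)
3^22 ≡ 1 (mod 67) ✓
So ord_67(3) = 22.

22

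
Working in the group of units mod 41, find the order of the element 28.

40

The order of 28 must divide φ(41) = 41 − 1 = 40 = 2^3 · 5.
Divisors of 40: 1, 2, 4, 5, 8, 10, 20, 40.
Check 28^d mod 41 for each divisor in increasing order:
28^1 ≡ 28 (mod 41)
28^2 ≡ 5 (mod 41)
28^4 ≡ 25 (mod 41)
28^5 ≡ 3 (mod 41)
28^8 ≡ 10 (mod 41)
28^10 ≡ 9 (mod 41)
28^20 ≡ 40 (mod 41)
28^40 ≡ 1 (mod 41) ✓
Hence ord(28) = 40.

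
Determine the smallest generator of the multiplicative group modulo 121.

φ(121) = φ(11^2) = 11·(11−1) = 110 = 2 · 5 · 11.
g is a primitive root iff g^(110/q) ≢ 1 (mod 121) for each prime q ∈ {2, 5, 11}.
g = 2: 2^55 ≡ 120; 2^22 ≡ 81; 2^10 ≡ 56 — none is 1, so 2 is a primitive root.
The smallest primitive root modulo 121 is 2.

2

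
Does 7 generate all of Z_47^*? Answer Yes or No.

No

φ(47) = 47 − 1 = 46 = 2 · 23.
7 is a primitive root mod 47 iff 7^(φ(47)/q) ≢ 1 for every prime q | φ(47), i.e. q ∈ {2, 23}.
7^23 ≡ 1 (mod 47)  [q = 2: ≡ 1 ✗]
7^2 ≡ 2 (mod 47)  [q = 23: ≢ 1 ✓]
The check at q = 2 fails, so 7 generates a proper subgroup.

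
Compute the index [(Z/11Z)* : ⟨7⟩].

ord(7) | φ(11) = 11 − 1 = 10 = 2 · 5.
Divisors of 10: 1, 2, 5, 10.
Check 7^d mod 11 for each divisor in increasing order:
7^1 ≡ 7
7^2 ≡ 5
7^5 ≡ 10
7^10 ≡ 1
The order of 7 is 10, so the subgroup it generates has 10 elements.
The index is φ(11) / ord(7) = 10 / 10 = 1.

1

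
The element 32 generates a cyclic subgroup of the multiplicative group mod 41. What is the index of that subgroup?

ord(32) | φ(41) = 41 − 1 = 40 = 2^3 · 5.
Divisors of 40: 1, 2, 4, 5, 8, 10, 20, 40.
Evaluate successive powers at the divisors of 40:
32^1 ≡ 32
32^2 ≡ 40
32^4 ≡ 1
So ord_41(32) = 4, hence |⟨32⟩| = 4.
The index is φ(41) / ord(32) = 40 / 4 = 10.

10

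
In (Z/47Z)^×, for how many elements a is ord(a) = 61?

φ(47) = 47 − 1 = 46 = 2 · 23.
In a cyclic group of order 46, there are φ(d) elements of order d for each divisor d of 46, and zero for non-divisors.
61 does not divide 46, so no element of (Z/47Z)^× has order 61.

0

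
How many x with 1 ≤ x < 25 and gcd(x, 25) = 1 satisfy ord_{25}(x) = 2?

1

φ(25) = φ(5^2) = 5·(5−1) = 20 = 2^2 · 5.
(Z/25Z)^× is cyclic (|G| = 20); a cyclic group of order m has exactly φ(d) elements of each order d | m, and none otherwise.
2 | 20, and φ(2) = 2 − 1 = 1.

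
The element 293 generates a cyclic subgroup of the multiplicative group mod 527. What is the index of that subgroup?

ord(293) | φ(527) = φ(17·31) = (17−1)·(31−1) = 16·30 = 480 = 2^5 · 3 · 5.
Divisors of 480: 1, 2, 3, 4, 5, 6, 8, 10, 12, 15, 16, 20, 24, 30, 32, 40, 48, 60, 80, 96, 120, 160, 240, 480.
Test each divisor d:
293^1 ≡ 293 (mod 527)
293^2 ≡ 475 (mod 527)
293^3 ≡ 47 (mod 527)
293^4 ≡ 69 (mod 527)
293^5 ≡ 191 (mod 527)
293^6 ≡ 101 (mod 527)
293^8 ≡ 18 (mod 527)
293^10 ≡ 118 (mod 527)
293^12 ≡ 188 (mod 527)
293^15 ≡ 404 (mod 527)
293^16 ≡ 324 (mod 527)
293^20 ≡ 222 (mod 527)
293^24 ≡ 35 (mod 527)
293^30 ≡ 373 (mod 527)
293^32 ≡ 103 (mod 527)
293^40 ≡ 273 (mod 527)
293^48 ≡ 171 (mod 527)
293^60 ≡ 1 (mod 527) ✓
The order of 293 is 60, so the subgroup it generates has 60 elements.
[(Z/527Z)^× : ⟨293⟩] = 480/60 = 8.

8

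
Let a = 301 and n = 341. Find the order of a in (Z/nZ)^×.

30

By Lagrange's theorem, ord_341(301) divides φ(341) = φ(11·31) = (11−1)·(31−1) = 10·30 = 300 = 2^2 · 3 · 5^2.
Divisors of 300: 1, 2, 3, 4, 5, 6, 10, 12, 15, 20, 25, 30, 50, 60, 75, 100, 150, 300.
Check 301^d mod 341 for each divisor in increasing order:
301^1 ≡ 301 (mod 341)
301^2 ≡ 236 (mod 341)
301^3 ≡ 108 (mod 341)
301^4 ≡ 113 (mod 341)
301^5 ≡ 254 (mod 341)
301^6 ≡ 70 (mod 341)
301^10 ≡ 67 (mod 341)
301^12 ≡ 126 (mod 341)
301^15 ≡ 309 (mod 341)
301^20 ≡ 56 (mod 341)
301^25 ≡ 243 (mod 341)
301^30 ≡ 1 (mod 341) ✓
The smallest such exponent is 30, so the order of 301 is 30.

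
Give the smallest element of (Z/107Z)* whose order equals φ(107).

2

φ(107) = 107 − 1 = 106 = 2 · 53.
Test candidates g = 2, 3, … against the prime factors q ∈ {2, 53} of φ(107): g is a generator iff g^(106/q) ≢ 1 for every such q.
g = 2: 2^53 ≡ 106; 2^2 ≡ 4 — none is 1, so 2 is a primitive root.
Hence the least primitive root of 107 is 2.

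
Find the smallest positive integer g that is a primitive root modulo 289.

φ(289) = φ(17^2) = 17·(17−1) = 272 = 2^4 · 17.
Test candidates g = 2, 3, … against the prime factors q ∈ {2, 17} of φ(289): g is a generator iff g^(272/q) ≢ 1 for every such q.
g = 2: 2^136 ≡ 1 — hits 1, so not a primitive root.
g = 3: 3^136 ≡ 288; 3^16 ≡ 171 — none is 1, so 3 is a primitive root.
The smallest primitive root modulo 289 is 3.

3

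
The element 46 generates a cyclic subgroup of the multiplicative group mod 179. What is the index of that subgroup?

2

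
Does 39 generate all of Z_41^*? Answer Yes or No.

φ(41) = 41 − 1 = 40 = 2^3 · 5.
Test 39^(40/q) mod 41 for each prime factor q of 40:
39^20 ≡ 1 (mod 41)  [q = 2: ≡ 1 ✗]
39^8 ≡ 10 (mod 41)  [q = 5: ≢ 1 ✓]
Since 39^20 ≡ 1, the order of 39 divides 20 < 40, so 39 is not a primitive root.

No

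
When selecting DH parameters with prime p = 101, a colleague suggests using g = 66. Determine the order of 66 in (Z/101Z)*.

100

The order of 66 must divide φ(101) = 101 − 1 = 100 = 2^2 · 5^2.
Divisors of 100: 1, 2, 4, 5, 10, 20, 25, 50, 100.
Test each divisor d:
66^1 ≡ 66
66^2 ≡ 13
66^4 ≡ 68
66^5 ≡ 44
66^10 ≡ 17
66^20 ≡ 87
66^25 ≡ 91
66^50 ≡ 100
66^100 ≡ 1
Therefore the multiplicative order of 66 modulo 101 is 100.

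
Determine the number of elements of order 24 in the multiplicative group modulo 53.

0

φ(53) = 53 − 1 = 52 = 2^2 · 13.
In a cyclic group of order 52, there are φ(d) elements of order d for each divisor d of 52, and zero for non-divisors.
24 does not divide 52, so no element of (Z/53Z)^× has order 24.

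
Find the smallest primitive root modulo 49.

φ(49) = φ(7^2) = 7·(7−1) = 42 = 2 · 3 · 7.
Test candidates g = 2, 3, … against the prime factors q ∈ {2, 3, 7} of φ(49): g is a generator iff g^(42/q) ≢ 1 for every such q.
g = 2: 2^21 ≡ 1 — hits 1, so not a primitive root.
g = 3: 3^21 ≡ 48; 3^14 ≡ 30; 3^6 ≡ 43 — none is 1, so 3 is a primitive root.
Hence the least primitive root of 49 is 3.

3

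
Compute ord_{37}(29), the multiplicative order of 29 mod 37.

12

Since 29 ∈ (Z/37Z)^×, its order divides φ(37) = 37 − 1 = 36 = 2^2 · 3^2.
Divisors of 36: 1, 2, 3, 4, 6, 9, 12, 18, 36.
Check 29^d mod 37 for each divisor in increasing order:
29^1 ≡ 29
29^2 ≡ 27
29^3 ≡ 6
29^4 ≡ 26
29^6 ≡ 36
29^9 ≡ 31
29^12 ≡ 1
So ord_37(29) = 12.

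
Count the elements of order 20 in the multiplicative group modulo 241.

φ(241) = 241 − 1 = 240 = 2^4 · 3 · 5.
Since (Z/241Z)^× is cyclic of order 240, the number of elements of order d is φ(d) when d | 240 and 0 otherwise.
20 = 2^2 · 5 divides 240, and φ(20) = 8.

8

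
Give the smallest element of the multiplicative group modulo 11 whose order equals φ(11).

2

φ(11) = 11 − 1 = 10 = 2 · 5.
g is a primitive root iff g^(10/q) ≢ 1 (mod 11) for each prime q ∈ {2, 5}.
g = 2: 2^5 ≡ 10; 2^2 ≡ 4 — none is 1, so 2 is a primitive root.
So 2 is the smallest generator of (Z/11Z)^×.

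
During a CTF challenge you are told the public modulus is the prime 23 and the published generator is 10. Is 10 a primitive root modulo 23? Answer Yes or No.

φ(23) = 23 − 1 = 22 = 2 · 11.
Test 10^(22/q) mod 23 for each prime factor q of 22:
10^11 ≡ 22 (mod 23)  [q = 2: ≢ 1 ✓]
10^2 ≡ 8 (mod 23)  [q = 11: ≢ 1 ✓]
Every test exponent gives a nontrivial residue, hence 10 generates the full group.

Yes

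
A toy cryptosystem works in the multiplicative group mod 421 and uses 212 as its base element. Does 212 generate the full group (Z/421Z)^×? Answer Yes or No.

Yes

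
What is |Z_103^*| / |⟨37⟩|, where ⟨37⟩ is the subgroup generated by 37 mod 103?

3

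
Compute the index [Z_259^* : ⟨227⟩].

Since 227 ∈ (Z/259Z)^×, its order divides φ(259) = φ(7·37) = (7−1)·(37−1) = 6·36 = 216 = 2^3 · 3^3.
Divisors of 216: 1, 2, 3, 4, 6, 8, 9, 12, 18, 24, 27, 36, 54, 72, 108, 216.
Evaluate successive powers at the divisors of 216:
227^1 ≡ 227 (mod 259)
227^2 ≡ 247 (mod 259)
227^3 ≡ 125 (mod 259)
227^4 ≡ 144 (mod 259)
227^6 ≡ 85 (mod 259)
227^8 ≡ 16 (mod 259)
227^9 ≡ 6 (mod 259)
227^12 ≡ 232 (mod 259)
227^18 ≡ 36 (mod 259)
227^24 ≡ 211 (mod 259)
227^27 ≡ 216 (mod 259)
227^36 ≡ 1 (mod 259) ✓
So ord_259(227) = 36, hence |⟨227⟩| = 36.
[(Z/259Z)^× : ⟨227⟩] = 216/36 = 6.

6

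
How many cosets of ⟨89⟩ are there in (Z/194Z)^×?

6

The order of 89 must divide φ(194) = φ(2)·φ(97) = 1·96 = 96 = 2^5 · 3.
Divisors of 96: 1, 2, 3, 4, 6, 8, 12, 16, 24, 32, 48, 96.
Check 89^d mod 194 for each divisor in increasing order:
89^1 ≡ 89
89^2 ≡ 161
89^3 ≡ 167
89^4 ≡ 119
89^6 ≡ 147
89^8 ≡ 193
89^12 ≡ 75
89^16 ≡ 1
So ord_194(89) = 16, hence |⟨89⟩| = 16.
Index = |(Z/194Z)^×| / |⟨89⟩| = 96 / 16 = 6.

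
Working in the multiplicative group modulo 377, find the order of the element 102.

84

Since 102 ∈ (Z/377Z)^×, its order divides φ(377) = φ(13·29) = (13−1)·(29−1) = 12·28 = 336 = 2^4 · 3 · 7.
Divisors of 336: 1, 2, 3, 4, 6, 7, 8, 12, 14, 16, 21, 24, 28, 42, 48, 56, 84, 112, 168, 336.
Evaluate successive powers at the divisors of 336:
102^1 ≡ 102
102^2 ≡ 225
102^3 ≡ 330
102^4 ≡ 107
102^6 ≡ 324
102^7 ≡ 249
102^8 ≡ 139
102^12 ≡ 170
102^14 ≡ 173
102^16 ≡ 94
102^21 ≡ 99
102^24 ≡ 248
102^28 ≡ 146
102^42 ≡ 376
102^48 ≡ 53
102^56 ≡ 204
102^84 ≡ 1
So ord_377(102) = 84.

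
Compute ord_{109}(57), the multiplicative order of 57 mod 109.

By Lagrange's theorem, ord_109(57) divides φ(109) = 109 − 1 = 108 = 2^2 · 3^3.
Divisors of 108: 1, 2, 3, 4, 6, 9, 12, 18, 27, 36, 54, 108.
Evaluate successive powers at the divisors of 108:
57^1 ≡ 57 (mod 109)
57^2 ≡ 88 (mod 109)
57^3 ≡ 2 (mod 109)
57^4 ≡ 5 (mod 109)
57^6 ≡ 4 (mod 109)
57^9 ≡ 8 (mod 109)
57^12 ≡ 16 (mod 109)
57^18 ≡ 64 (mod 109)
57^27 ≡ 76 (mod 109)
57^36 ≡ 63 (mod 109)
57^54 ≡ 108 (mod 109)
57^108 ≡ 1 (mod 109) ✓
The smallest such exponent is 108, so the order of 57 is 108.

108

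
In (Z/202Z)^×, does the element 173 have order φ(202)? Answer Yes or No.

Yes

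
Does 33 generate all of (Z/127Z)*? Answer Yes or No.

φ(127) = 127 − 1 = 126 = 2 · 3^2 · 7.
33 is a primitive root mod 127 iff 33^(φ(127)/q) ≢ 1 for every prime q | φ(127), i.e. q ∈ {2, 3, 7}.
33^63 ≡ 126 (mod 127)  [q = 2: ≢ 1 ✓]
33^42 ≡ 1 (mod 127)  [q = 3: ≡ 1 ✗]
33^18 ≡ 32 (mod 127)  [q = 7: ≢ 1 ✓]
33^42 ≡ 1 shows ord(33) | 42, strictly less than φ(127); not a primitive root.

No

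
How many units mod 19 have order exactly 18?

6

φ(19) = 19 − 1 = 18 = 2 · 3^2.
(Z/19Z)^× is cyclic (|G| = 18); a cyclic group of order m has exactly φ(d) elements of each order d | m, and none otherwise.
18 = 2 · 3^2 divides 18, and φ(18) = 6.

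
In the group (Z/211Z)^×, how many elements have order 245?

0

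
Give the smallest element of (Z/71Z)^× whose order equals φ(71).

φ(71) = 71 − 1 = 70 = 2 · 5 · 7.
Test candidates g = 2, 3, … against the prime factors q ∈ {2, 5, 7} of φ(71): g is a generator iff g^(70/q) ≢ 1 for every such q.
g = 2: 2^35 ≡ 1 — hits 1, so not a primitive root.
g = 3: 3^35 ≡ 1 — hits 1, so not a primitive root.
g = 4: 4^35 ≡ 1 — hits 1, so not a primitive root.
g = 5: 5^35 ≡ 1 — hits 1, so not a primitive root.
g = 6: 6^35 ≡ 1 — hits 1, so not a primitive root.
g = 7: 7^35 ≡ 70; 7^14 ≡ 54; 7^10 ≡ 45 — none is 1, so 7 is a primitive root.
So 7 is the smallest generator of (Z/71Z)^×.

7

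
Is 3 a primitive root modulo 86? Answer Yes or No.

φ(86) = φ(2)·φ(43) = 1·42 = 42 = 2 · 3 · 7.
An element g generates (Z/86Z)^× iff g^(42/q) ≢ 1 (mod 86) for each prime q ∈ {2, 3, 7}.
3^21 ≡ 85 (mod 86)  [q = 2: ≢ 1 ✓]
3^14 ≡ 79 (mod 86)  [q = 3: ≢ 1 ✓]
3^6 ≡ 41 (mod 86)  [q = 7: ≢ 1 ✓]
None equal 1, so ord_86(3) = 42: 3 is a primitive root.

Yes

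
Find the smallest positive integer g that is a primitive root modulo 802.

3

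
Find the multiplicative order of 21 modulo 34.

4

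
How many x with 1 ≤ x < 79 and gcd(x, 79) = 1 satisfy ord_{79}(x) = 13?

φ(79) = 79 − 1 = 78 = 2 · 3 · 13.
In a cyclic group of order 78, there are φ(d) elements of order d for each divisor d of 78, and zero for non-divisors.
13 | 78, and φ(13) = 13 − 1 = 12.

12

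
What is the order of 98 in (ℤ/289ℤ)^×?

The order of 98 must divide φ(289) = φ(17^2) = 17·(17−1) = 272 = 2^4 · 17.
Divisors of 272: 1, 2, 4, 8, 16, 17, 34, 68, 136, 272.
Test each divisor d:
98^1 ≡ 98
98^2 ≡ 67
98^4 ≡ 154
98^8 ≡ 18
98^16 ≡ 35
98^17 ≡ 251
98^34 ≡ 288
98^68 ≡ 1
So ord_289(98) = 68.

68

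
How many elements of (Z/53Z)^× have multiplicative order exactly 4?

φ(53) = 53 − 1 = 52 = 2^2 · 13.
Since (Z/53Z)^× is cyclic of order 52, the number of elements of order d is φ(d) when d | 52 and 0 otherwise.
4 = 2^2 divides 52, and φ(4) = 2.

2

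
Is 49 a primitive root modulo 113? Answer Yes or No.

No

φ(113) = 113 − 1 = 112 = 2^4 · 7.
Test 49^(112/q) mod 113 for each prime factor q of 112:
49^56 ≡ 1 (mod 113)  [q = 2: ≡ 1 ✗]
49^16 ≡ 28 (mod 113)  [q = 7: ≢ 1 ✓]
Since 49^56 ≡ 1, the order of 49 divides 56 < 112, so 49 is not a primitive root.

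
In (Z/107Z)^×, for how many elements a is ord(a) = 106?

52

φ(107) = 107 − 1 = 106 = 2 · 53.
Since (Z/107Z)^× is cyclic of order 106, the number of elements of order d is φ(d) when d | 106 and 0 otherwise.
106 = 2 · 53 divides 106, and φ(106) = 52.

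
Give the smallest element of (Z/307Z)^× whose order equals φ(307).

5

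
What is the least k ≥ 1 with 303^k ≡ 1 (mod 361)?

38

ord(303) | φ(361) = φ(19^2) = 19·(19−1) = 342 = 2 · 3^2 · 19.
Divisors of 342: 1, 2, 3, 6, 9, 18, 19, 38, 57, 114, 171, 342.
Evaluate successive powers at the divisors of 342:
303^1 ≡ 303 (mod 361)
303^2 ≡ 115 (mod 361)
303^3 ≡ 189 (mod 361)
303^6 ≡ 343 (mod 361)
303^9 ≡ 208 (mod 361)
303^18 ≡ 305 (mod 361)
303^19 ≡ 360 (mod 361)
303^38 ≡ 1 (mod 361) ✓
The smallest such exponent is 38, so the order of 303 is 38.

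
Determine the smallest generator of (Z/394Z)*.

φ(394) = φ(2)·φ(197) = 1·196 = 196 = 2^2 · 7^2.
g is a primitive root iff g^(196/q) ≢ 1 (mod 394) for each prime q ∈ {2, 7}.
g = 2: gcd(2, 394) = 2 > 1, not a unit — skip.
g = 3: 3^98 ≡ 393; 3^28 ≡ 233 — none is 1, so 3 is a primitive root.
Hence the least primitive root of 394 is 3.

3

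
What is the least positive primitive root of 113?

3

φ(113) = 113 − 1 = 112 = 2^4 · 7.
g is a primitive root iff g^(112/q) ≢ 1 (mod 113) for each prime q ∈ {2, 7}.
g = 2: 2^56 ≡ 1 — hits 1, so not a primitive root.
g = 3: 3^56 ≡ 112; 3^16 ≡ 49 — none is 1, so 3 is a primitive root.
The smallest primitive root modulo 113 is 3.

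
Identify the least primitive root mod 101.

φ(101) = 101 − 1 = 100 = 2^2 · 5^2.
Test candidates g = 2, 3, … against the prime factors q ∈ {2, 5} of φ(101): g is a generator iff g^(100/q) ≢ 1 for every such q.
g = 2: 2^50 ≡ 100; 2^20 ≡ 95 — none is 1, so 2 is a primitive root.
So 2 is the smallest generator of (Z/101Z)^×.

2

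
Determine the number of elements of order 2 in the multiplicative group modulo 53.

φ(53) = 53 − 1 = 52 = 2^2 · 13.
(Z/53Z)^× is cyclic (|G| = 52); a cyclic group of order m has exactly φ(d) elements of each order d | m, and none otherwise.
2 | 52, and φ(2) = 2 − 1 = 1.

1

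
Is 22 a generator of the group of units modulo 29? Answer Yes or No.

φ(29) = 29 − 1 = 28 = 2^2 · 7.
It suffices to check that the order of 22 is not a proper divisor of 28: compute 22^(28/q) for q ∈ {2, 7}.
22^14 ≡ 1 (mod 29)  [q = 2: ≡ 1 ✗]
22^4 ≡ 23 (mod 29)  [q = 7: ≢ 1 ✓]
Since 22^14 ≡ 1, the order of 22 divides 14 < 28, so 22 is not a primitive root.

No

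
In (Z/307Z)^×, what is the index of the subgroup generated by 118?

By Lagrange's theorem, ord_307(118) divides φ(307) = 307 − 1 = 306 = 2 · 3^2 · 17.
Divisors of 306: 1, 2, 3, 6, 9, 17, 18, 34, 51, 102, 153, 306.
Compute 118^d (mod 307) for the divisors d until we hit 1:
118^1 ≡ 118 (mod 307)
118^2 ≡ 109 (mod 307)
118^3 ≡ 275 (mod 307)
118^6 ≡ 103 (mod 307)
118^9 ≡ 81 (mod 307)
118^17 ≡ 53 (mod 307)
118^18 ≡ 114 (mod 307)
118^34 ≡ 46 (mod 307)
118^51 ≡ 289 (mod 307)
118^102 ≡ 17 (mod 307)
118^153 ≡ 1 (mod 307) ✓
Thus |⟨118⟩| = ord(118) = 153.
Index = |(Z/307Z)^×| / |⟨118⟩| = 306 / 153 = 2.

2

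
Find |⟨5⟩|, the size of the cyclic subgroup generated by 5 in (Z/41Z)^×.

20

Since 5 ∈ (Z/41Z)^×, its order divides φ(41) = 41 − 1 = 40 = 2^3 · 5.
Divisors of 40: 1, 2, 4, 5, 8, 10, 20, 40.
Check 5^d mod 41 for each divisor in increasing order:
5^1 ≡ 5 (mod 41)
5^2 ≡ 25 (mod 41)
5^4 ≡ 10 (mod 41)
5^5 ≡ 9 (mod 41)
5^8 ≡ 18 (mod 41)
5^10 ≡ 40 (mod 41)
5^20 ≡ 1 (mod 41) ✓
So ord_41(5) = 20.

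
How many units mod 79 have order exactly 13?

12

φ(79) = 79 − 1 = 78 = 2 · 3 · 13.
In a cyclic group of order 78, there are φ(d) elements of order d for each divisor d of 78, and zero for non-divisors.
13 | 78, and φ(13) = 13 − 1 = 12.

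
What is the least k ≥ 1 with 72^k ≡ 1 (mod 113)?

56

The order of 72 must divide φ(113) = 113 − 1 = 112 = 2^4 · 7.
Divisors of 112: 1, 2, 4, 7, 8, 14, 16, 28, 56, 112.
Check 72^d mod 113 for each divisor in increasing order:
72^1 ≡ 72 (mod 113)
72^2 ≡ 99 (mod 113)
72^4 ≡ 83 (mod 113)
72^7 ≡ 69 (mod 113)
72^8 ≡ 109 (mod 113)
72^14 ≡ 15 (mod 113)
72^16 ≡ 16 (mod 113)
72^28 ≡ 112 (mod 113)
72^56 ≡ 1 (mod 113) ✓
So ord_113(72) = 56.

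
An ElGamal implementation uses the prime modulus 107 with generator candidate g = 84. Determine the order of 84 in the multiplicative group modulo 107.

By Lagrange's theorem, ord_107(84) divides φ(107) = 107 − 1 = 106 = 2 · 53.
Divisors of 106: 1, 2, 53, 106.
Compute 84^d (mod 107) for the divisors d until we hit 1:
84^1 ≡ 84 (mod 107)
84^2 ≡ 101 (mod 107)
84^53 ≡ 106 (mod 107)
84^106 ≡ 1 (mod 107) ✓
Therefore the multiplicative order of 84 modulo 107 is 106.

106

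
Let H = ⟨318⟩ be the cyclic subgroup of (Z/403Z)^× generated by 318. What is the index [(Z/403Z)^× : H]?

ord(318) | φ(403) = φ(13·31) = (13−1)·(31−1) = 12·30 = 360 = 2^3 · 3^2 · 5.
Divisors of 360: 1, 2, 3, 4, 5, 6, 8, 9, 10, 12, 15, 18, 20, 24, 30, 36, 40, 45, 60, 72, 90, 120, 180, 360.
Check 318^d mod 403 for each divisor in increasing order:
318^1 ≡ 318 (mod 403)
318^2 ≡ 374 (mod 403)
318^3 ≡ 47 (mod 403)
318^4 ≡ 35 (mod 403)
318^5 ≡ 249 (mod 403)
318^6 ≡ 194 (mod 403)
318^8 ≡ 16 (mod 403)
318^9 ≡ 252 (mod 403)
318^10 ≡ 342 (mod 403)
318^12 ≡ 157 (mod 403)
318^15 ≡ 125 (mod 403)
318^18 ≡ 233 (mod 403)
318^20 ≡ 94 (mod 403)
318^24 ≡ 66 (mod 403)
318^30 ≡ 311 (mod 403)
318^36 ≡ 287 (mod 403)
318^40 ≡ 373 (mod 403)
318^45 ≡ 187 (mod 403)
318^60 ≡ 1 (mod 403) ✓
Thus |⟨318⟩| = ord(318) = 60.
The index is φ(403) / ord(318) = 360 / 60 = 6.

6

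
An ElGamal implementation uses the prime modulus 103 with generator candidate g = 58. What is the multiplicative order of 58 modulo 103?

51

The order of 58 must divide φ(103) = 103 − 1 = 102 = 2 · 3 · 17.
Divisors of 102: 1, 2, 3, 6, 17, 34, 51, 102.
Compute 58^d (mod 103) for the divisors d until we hit 1:
58^1 ≡ 58 (mod 103)
58^2 ≡ 68 (mod 103)
58^3 ≡ 30 (mod 103)
58^6 ≡ 76 (mod 103)
58^17 ≡ 46 (mod 103)
58^34 ≡ 56 (mod 103)
58^51 ≡ 1 (mod 103) ✓
Therefore the multiplicative order of 58 modulo 103 is 51.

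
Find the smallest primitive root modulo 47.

5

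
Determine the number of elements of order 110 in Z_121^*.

40

φ(121) = φ(11^2) = 11·(11−1) = 110 = 2 · 5 · 11.
(Z/121Z)^× is cyclic (|G| = 110); a cyclic group of order m has exactly φ(d) elements of each order d | m, and none otherwise.
110 = 2 · 5 · 11 divides 110, and φ(110) = 40.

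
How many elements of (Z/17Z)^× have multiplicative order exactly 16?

φ(17) = 17 − 1 = 16 = 2^4.
(Z/17Z)^× is cyclic (|G| = 16); a cyclic group of order m has exactly φ(d) elements of each order d | m, and none otherwise.
16 = 2^4 divides 16, and φ(16) = 8.

8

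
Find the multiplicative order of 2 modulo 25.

Since 2 ∈ (Z/25Z)^×, its order divides φ(25) = φ(5^2) = 5·(5−1) = 20 = 2^2 · 5.
Divisors of 20: 1, 2, 4, 5, 10, 20.
Evaluate successive powers at the divisors of 20:
2^1 ≡ 2 (mod 25)
2^2 ≡ 4 (mod 25)
2^4 ≡ 16 (mod 25)
2^5 ≡ 7 (mod 25)
2^10 ≡ 24 (mod 25)
2^20 ≡ 1 (mod 25) ✓
So ord_25(2) = 20.

20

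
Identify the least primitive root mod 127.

φ(127) = 127 − 1 = 126 = 2 · 3^2 · 7.
Test candidates g = 2, 3, … against the prime factors q ∈ {2, 3, 7} of φ(127): g is a generator iff g^(126/q) ≢ 1 for every such q.
g = 2: 2^63 ≡ 1 — hits 1, so not a primitive root.
g = 3: 3^63 ≡ 126; 3^42 ≡ 107; 3^18 ≡ 4 — none is 1, so 3 is a primitive root.
The smallest primitive root modulo 127 is 3.

3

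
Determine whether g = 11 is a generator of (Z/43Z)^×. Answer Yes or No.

φ(43) = 43 − 1 = 42 = 2 · 3 · 7.
It suffices to check that the order of 11 is not a proper divisor of 42: compute 11^(42/q) for q ∈ {2, 3, 7}.
11^21 ≡ 1 (mod 43)  [q = 2: ≡ 1 ✗]
11^14 ≡ 1 (mod 43)  [q = 3: ≡ 1 ✗]
11^6 ≡ 4 (mod 43)  [q = 7: ≢ 1 ✓]
The check at q = 2 fails, so 11 generates a proper subgroup.

No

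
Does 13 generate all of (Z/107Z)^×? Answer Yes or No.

No

φ(107) = 107 − 1 = 106 = 2 · 53.
An element g generates (Z/107Z)^× iff g^(106/q) ≢ 1 (mod 107) for each prime q ∈ {2, 53}.
13^53 ≡ 1 (mod 107)  [q = 2: ≡ 1 ✗]
13^2 ≡ 62 (mod 107)  [q = 53: ≢ 1 ✓]
Since 13^53 ≡ 1, the order of 13 divides 53 < 106, so 13 is not a primitive root.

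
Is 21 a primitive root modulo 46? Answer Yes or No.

Yes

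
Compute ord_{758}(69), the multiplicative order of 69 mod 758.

54

The order of 69 must divide φ(758) = φ(2)·φ(379) = 1·378 = 378 = 2 · 3^3 · 7.
Divisors of 378: 1, 2, 3, 6, 7, 9, 14, 18, 21, 27, 42, 54, 63, 126, 189, 378.
Evaluate successive powers at the divisors of 378:
69^1 ≡ 69 (mod 758)
69^2 ≡ 213 (mod 758)
69^3 ≡ 295 (mod 758)
69^6 ≡ 613 (mod 758)
69^7 ≡ 607 (mod 758)
69^9 ≡ 431 (mod 758)
69^14 ≡ 61 (mod 758)
69^18 ≡ 51 (mod 758)
69^21 ≡ 643 (mod 758)
69^27 ≡ 757 (mod 758)
69^42 ≡ 339 (mod 758)
69^54 ≡ 1 (mod 758) ✓
The smallest such exponent is 54, so the order of 69 is 54.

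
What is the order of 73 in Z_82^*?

ord(73) | φ(82) = φ(2)·φ(41) = 1·40 = 40 = 2^3 · 5.
Divisors of 40: 1, 2, 4, 5, 8, 10, 20, 40.
Test each divisor d:
73^1 ≡ 73
73^2 ≡ 81
73^4 ≡ 1
Therefore the multiplicative order of 73 modulo 82 is 4.

4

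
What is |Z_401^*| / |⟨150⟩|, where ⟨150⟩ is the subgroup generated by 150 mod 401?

1

By Lagrange's theorem, ord_401(150) divides φ(401) = 401 − 1 = 400 = 2^4 · 5^2.
Divisors of 400: 1, 2, 4, 5, 8, 10, 16, 20, 25, 40, 50, 80, 100, 200, 400.
Test each divisor d:
150^1 ≡ 150 (mod 401)
150^2 ≡ 44 (mod 401)
150^4 ≡ 332 (mod 401)
150^5 ≡ 76 (mod 401)
150^8 ≡ 350 (mod 401)
150^10 ≡ 162 (mod 401)
150^16 ≡ 195 (mod 401)
150^20 ≡ 179 (mod 401)
150^25 ≡ 371 (mod 401)
150^40 ≡ 362 (mod 401)
150^50 ≡ 98 (mod 401)
150^80 ≡ 318 (mod 401)
150^100 ≡ 381 (mod 401)
150^200 ≡ 400 (mod 401)
150^400 ≡ 1 (mod 401) ✓
The order of 150 is 400, so the subgroup it generates has 400 elements.
Index = |(Z/401Z)^×| / |⟨150⟩| = 400 / 400 = 1.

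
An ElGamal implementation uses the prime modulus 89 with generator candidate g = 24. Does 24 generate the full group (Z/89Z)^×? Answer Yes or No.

Yes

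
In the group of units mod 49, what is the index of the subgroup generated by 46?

2

The order of 46 must divide φ(49) = φ(7^2) = 7·(7−1) = 42 = 2 · 3 · 7.
Divisors of 42: 1, 2, 3, 6, 7, 14, 21, 42.
Evaluate successive powers at the divisors of 42:
46^1 ≡ 46 (mod 49)
46^2 ≡ 9 (mod 49)
46^3 ≡ 22 (mod 49)
46^6 ≡ 43 (mod 49)
46^7 ≡ 18 (mod 49)
46^14 ≡ 30 (mod 49)
46^21 ≡ 1 (mod 49) ✓
So ord_49(46) = 21, hence |⟨46⟩| = 21.
[(Z/49Z)^× : ⟨46⟩] = 42/21 = 2.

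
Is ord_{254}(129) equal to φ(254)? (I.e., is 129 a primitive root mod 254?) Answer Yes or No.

φ(254) = φ(2)·φ(127) = 1·126 = 126 = 2 · 3^2 · 7.
An element g generates (Z/254Z)^× iff g^(126/q) ≢ 1 (mod 254) for each prime q ∈ {2, 3, 7}.
129^63 ≡ 1 (mod 254)  [q = 2: ≡ 1 ✗]
129^42 ≡ 1 (mod 254)  [q = 3: ≡ 1 ✗]
129^18 ≡ 143 (mod 254)  [q = 7: ≢ 1 ✓]
Since 129^63 ≡ 1, the order of 129 divides 63 < 126, so 129 is not a primitive root.

No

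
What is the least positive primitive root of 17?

3

φ(17) = 17 − 1 = 16 = 2^4.
Test candidates g = 2, 3, … against the prime factors q ∈ {2} of φ(17): g is a generator iff g^(16/q) ≢ 1 for every such q.
g = 2: 2^8 ≡ 1 — hits 1, so not a primitive root.
g = 3: 3^8 ≡ 16 — none is 1, so 3 is a primitive root.
Hence the least primitive root of 17 is 3.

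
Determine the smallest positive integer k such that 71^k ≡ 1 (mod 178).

ord(71) | φ(178) = φ(2)·φ(89) = 1·88 = 88 = 2^3 · 11.
Divisors of 88: 1, 2, 4, 8, 11, 22, 44, 88.
Check 71^d mod 178 for each divisor in increasing order:
71^1 ≡ 71 (mod 178)
71^2 ≡ 57 (mod 178)
71^4 ≡ 45 (mod 178)
71^8 ≡ 67 (mod 178)
71^11 ≡ 55 (mod 178)
71^22 ≡ 177 (mod 178)
71^44 ≡ 1 (mod 178) ✓
The smallest such exponent is 44, so the order of 71 is 44.

44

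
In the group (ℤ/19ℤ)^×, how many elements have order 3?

2

φ(19) = 19 − 1 = 18 = 2 · 3^2.
(Z/19Z)^× is cyclic (|G| = 18); a cyclic group of order m has exactly φ(d) elements of each order d | m, and none otherwise.
3 | 18, and φ(3) = 3 − 1 = 2.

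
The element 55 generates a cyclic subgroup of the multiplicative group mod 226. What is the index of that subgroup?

1

By Lagrange's theorem, ord_226(55) divides φ(226) = φ(2)·φ(113) = 1·112 = 112 = 2^4 · 7.
Divisors of 112: 1, 2, 4, 7, 8, 14, 16, 28, 56, 112.
Check 55^d mod 226 for each divisor in increasing order:
55^1 ≡ 55
55^2 ≡ 87
55^4 ≡ 111
55^7 ≡ 35
55^8 ≡ 117
55^14 ≡ 95
55^16 ≡ 129
55^28 ≡ 211
55^56 ≡ 225
55^112 ≡ 1
So ord_226(55) = 112, hence |⟨55⟩| = 112.
The index is φ(226) / ord(55) = 112 / 112 = 1.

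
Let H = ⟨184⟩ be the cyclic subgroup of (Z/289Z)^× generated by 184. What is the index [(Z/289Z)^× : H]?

1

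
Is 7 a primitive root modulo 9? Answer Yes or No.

No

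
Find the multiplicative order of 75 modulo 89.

88

By Lagrange's theorem, ord_89(75) divides φ(89) = 89 − 1 = 88 = 2^3 · 11.
Divisors of 88: 1, 2, 4, 8, 11, 22, 44, 88.
Test each divisor d:
75^1 ≡ 75 (mod 89)
75^2 ≡ 18 (mod 89)
75^4 ≡ 57 (mod 89)
75^8 ≡ 45 (mod 89)
75^11 ≡ 52 (mod 89)
75^22 ≡ 34 (mod 89)
75^44 ≡ 88 (mod 89)
75^88 ≡ 1 (mod 89) ✓
Hence ord(75) = 88.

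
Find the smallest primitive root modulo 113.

φ(113) = 113 − 1 = 112 = 2^4 · 7.
Test candidates g = 2, 3, … against the prime factors q ∈ {2, 7} of φ(113): g is a generator iff g^(112/q) ≢ 1 for every such q.
g = 2: 2^56 ≡ 1 — hits 1, so not a primitive root.
g = 3: 3^56 ≡ 112; 3^16 ≡ 49 — none is 1, so 3 is a primitive root.
So 3 is the smallest generator of (Z/113Z)^×.

3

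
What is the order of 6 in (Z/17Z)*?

16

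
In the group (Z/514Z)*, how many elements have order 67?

φ(514) = φ(2)·φ(257) = 1·256 = 256 = 2^8.
(Z/514Z)^× is cyclic (|G| = 256); a cyclic group of order m has exactly φ(d) elements of each order d | m, and none otherwise.
Here 256 is not a multiple of 67, so there are no elements of order 67.

0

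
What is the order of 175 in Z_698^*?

348

By Lagrange's theorem, ord_698(175) divides φ(698) = φ(2)·φ(349) = 1·348 = 348 = 2^2 · 3 · 29.
Divisors of 348: 1, 2, 3, 4, 6, 12, 29, 58, 87, 116, 174, 348.
Compute 175^d (mod 698) for the divisors d until we hit 1:
175^1 ≡ 175 (mod 698)
175^2 ≡ 611 (mod 698)
175^3 ≡ 131 (mod 698)
175^4 ≡ 589 (mod 698)
175^6 ≡ 409 (mod 698)
175^12 ≡ 459 (mod 698)
175^29 ≡ 509 (mod 698)
175^58 ≡ 123 (mod 698)
175^87 ≡ 485 (mod 698)
175^116 ≡ 471 (mod 698)
175^174 ≡ 697 (mod 698)
175^348 ≡ 1 (mod 698) ✓
The smallest such exponent is 348, so the order of 175 is 348.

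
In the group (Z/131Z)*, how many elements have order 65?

φ(131) = 131 − 1 = 130 = 2 · 5 · 13.
Since (Z/131Z)^× is cyclic of order 130, the number of elements of order d is φ(d) when d | 130 and 0 otherwise.
65 = 5 · 13 divides 130, and φ(65) = 48.

48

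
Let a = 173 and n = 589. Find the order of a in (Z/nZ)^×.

90

By Lagrange's theorem, ord_589(173) divides φ(589) = φ(19·31) = (19−1)·(31−1) = 18·30 = 540 = 2^2 · 3^3 · 5.
Divisors of 540: 1, 2, 3, 4, 5, 6, 9, 10, 12, 15, 18, 20, 27, 30, 36, 45, 54, 60, 90, 108, 135, 180, 270, 540.
Compute 173^d (mod 589) for the divisors d until we hit 1:
173^1 ≡ 173 (mod 589)
173^2 ≡ 479 (mod 589)
173^3 ≡ 407 (mod 589)
173^4 ≡ 320 (mod 589)
173^5 ≡ 583 (mod 589)
173^6 ≡ 140 (mod 589)
173^9 ≡ 436 (mod 589)
173^10 ≡ 36 (mod 589)
173^12 ≡ 163 (mod 589)
173^15 ≡ 373 (mod 589)
173^18 ≡ 438 (mod 589)
173^20 ≡ 118 (mod 589)
173^27 ≡ 132 (mod 589)
173^30 ≡ 125 (mod 589)
173^36 ≡ 419 (mod 589)
173^45 ≡ 94 (mod 589)
173^54 ≡ 343 (mod 589)
173^60 ≡ 311 (mod 589)
173^90 ≡ 1 (mod 589) ✓
Therefore the multiplicative order of 173 modulo 589 is 90.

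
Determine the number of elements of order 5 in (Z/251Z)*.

4

φ(251) = 251 − 1 = 250 = 2 · 5^3.
In a cyclic group of order 250, there are φ(d) elements of order d for each divisor d of 250, and zero for non-divisors.
5 | 250, and φ(5) = 5 − 1 = 4.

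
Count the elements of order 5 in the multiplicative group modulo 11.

φ(11) = 11 − 1 = 10 = 2 · 5.
Since (Z/11Z)^× is cyclic of order 10, the number of elements of order d is φ(d) when d | 10 and 0 otherwise.
5 | 10, and φ(5) = 5 − 1 = 4.

4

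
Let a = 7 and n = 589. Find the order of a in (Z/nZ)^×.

15

ord(7) | φ(589) = φ(19·31) = (19−1)·(31−1) = 18·30 = 540 = 2^2 · 3^3 · 5.
Divisors of 540: 1, 2, 3, 4, 5, 6, 9, 10, 12, 15, 18, 20, 27, 30, 36, 45, 54, 60, 90, 108, 135, 180, 270, 540.
Evaluate successive powers at the divisors of 540:
7^1 ≡ 7 (mod 589)
7^2 ≡ 49 (mod 589)
7^3 ≡ 343 (mod 589)
7^4 ≡ 45 (mod 589)
7^5 ≡ 315 (mod 589)
7^6 ≡ 438 (mod 589)
7^9 ≡ 39 (mod 589)
7^10 ≡ 273 (mod 589)
7^12 ≡ 419 (mod 589)
7^15 ≡ 1 (mod 589) ✓
Hence ord(7) = 15.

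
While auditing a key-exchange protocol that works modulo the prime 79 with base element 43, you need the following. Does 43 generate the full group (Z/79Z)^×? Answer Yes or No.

Yes

φ(79) = 79 − 1 = 78 = 2 · 3 · 13.
An element g generates (Z/79Z)^× iff g^(78/q) ≢ 1 (mod 79) for each prime q ∈ {2, 3, 13}.
43^39 ≡ 78 (mod 79)  [q = 2: ≢ 1 ✓]
43^26 ≡ 23 (mod 79)  [q = 3: ≢ 1 ✓]
43^6 ≡ 62 (mod 79)  [q = 13: ≢ 1 ✓]
None equal 1, so ord_79(43) = 78: 43 is a primitive root.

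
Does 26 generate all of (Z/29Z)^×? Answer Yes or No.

Yes

φ(29) = 29 − 1 = 28 = 2^2 · 7.
Test 26^(28/q) mod 29 for each prime factor q of 28:
26^14 ≡ 28 (mod 29)  [q = 2: ≢ 1 ✓]
26^4 ≡ 23 (mod 29)  [q = 7: ≢ 1 ✓]
All checks pass, so 26 has order 28 and is a primitive root modulo 29.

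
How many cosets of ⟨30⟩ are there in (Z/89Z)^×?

1

Since 30 ∈ (Z/89Z)^×, its order divides φ(89) = 89 − 1 = 88 = 2^3 · 11.
Divisors of 88: 1, 2, 4, 8, 11, 22, 44, 88.
Test each divisor d:
30^1 ≡ 30
30^2 ≡ 10
30^4 ≡ 11
30^8 ≡ 32
30^11 ≡ 77
30^22 ≡ 55
30^44 ≡ 88
30^88 ≡ 1
So ord_89(30) = 88, hence |⟨30⟩| = 88.
The index is φ(89) / ord(30) = 88 / 88 = 1.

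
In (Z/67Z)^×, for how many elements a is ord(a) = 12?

φ(67) = 67 − 1 = 66 = 2 · 3 · 11.
In a cyclic group of order 66, there are φ(d) elements of order d for each divisor d of 66, and zero for non-divisors.
Since 12 ∤ 66, the count is 0.

0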